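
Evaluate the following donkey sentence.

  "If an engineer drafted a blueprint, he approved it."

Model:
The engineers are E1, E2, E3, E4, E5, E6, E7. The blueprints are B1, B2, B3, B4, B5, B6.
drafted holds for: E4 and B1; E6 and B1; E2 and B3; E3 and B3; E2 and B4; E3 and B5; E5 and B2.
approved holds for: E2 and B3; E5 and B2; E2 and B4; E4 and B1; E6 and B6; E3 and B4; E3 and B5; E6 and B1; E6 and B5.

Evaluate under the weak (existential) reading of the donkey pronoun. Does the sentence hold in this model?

True

"it" takes "a blueprint" as antecedent — a donkey pronoun bound across the clause boundary.
Weak reading: every engineer e with some drafted-blueprint has at least one drafted-blueprint b such that approved(e,b).
Per engineer: E2:✓  E3:✓  E4:✓  E5:✓  E6:✓
Every engineer in the restrictor has a witness.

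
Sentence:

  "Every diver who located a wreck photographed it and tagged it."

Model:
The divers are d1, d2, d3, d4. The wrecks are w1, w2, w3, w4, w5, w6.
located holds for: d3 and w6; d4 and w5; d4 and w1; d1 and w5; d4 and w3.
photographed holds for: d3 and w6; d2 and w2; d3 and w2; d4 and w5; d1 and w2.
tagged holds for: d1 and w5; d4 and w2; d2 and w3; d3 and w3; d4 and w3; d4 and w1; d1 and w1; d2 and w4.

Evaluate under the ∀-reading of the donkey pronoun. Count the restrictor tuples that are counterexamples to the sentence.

5

"it" takes "a wreck" as antecedent — a donkey pronoun bound across the clause boundary.
Strong reading: for every (d,w) with located(d,w), photographed(d,w) ∧ tagged(d,w).
Restrictor pairs: (d1,w5) ✗  (d3,w6) ✗  (d4,w1) ✗  (d4,w3) ✗  (d4,w5) ✗
Counterexamples (restrictor pairs failing the scope): 5.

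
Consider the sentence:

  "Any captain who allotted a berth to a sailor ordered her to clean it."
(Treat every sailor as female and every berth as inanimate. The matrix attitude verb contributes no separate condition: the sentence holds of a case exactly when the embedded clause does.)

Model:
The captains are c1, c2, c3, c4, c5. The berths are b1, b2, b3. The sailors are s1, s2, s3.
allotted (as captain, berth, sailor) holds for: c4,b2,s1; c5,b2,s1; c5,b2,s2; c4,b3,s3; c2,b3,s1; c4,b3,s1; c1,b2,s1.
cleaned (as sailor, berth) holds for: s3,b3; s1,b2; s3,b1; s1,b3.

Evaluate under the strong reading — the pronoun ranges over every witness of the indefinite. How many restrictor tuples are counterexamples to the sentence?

1

"her" takes "a sailor" as antecedent and "it" takes "a berth"; both are donkey pronouns co-varying with the restrictor.
Strong reading: for every (c,b,s) with allotted(c,b,s), cleaned(s,b).
Restrictor triples: (c1,b2,s1)→cleaned(s1,b2) ✓  (c2,b3,s1)→cleaned(s1,b3) ✓  (c4,b2,s1)→cleaned(s1,b2) ✓  (c4,b3,s1)→cleaned(s1,b3) ✓  (c4,b3,s3)→cleaned(s3,b3) ✓  (c5,b2,s1)→cleaned(s1,b2) ✓  (c5,b2,s2)→cleaned(s2,b2) ✗
Counterexamples (restrictor triples failing the scope): 1.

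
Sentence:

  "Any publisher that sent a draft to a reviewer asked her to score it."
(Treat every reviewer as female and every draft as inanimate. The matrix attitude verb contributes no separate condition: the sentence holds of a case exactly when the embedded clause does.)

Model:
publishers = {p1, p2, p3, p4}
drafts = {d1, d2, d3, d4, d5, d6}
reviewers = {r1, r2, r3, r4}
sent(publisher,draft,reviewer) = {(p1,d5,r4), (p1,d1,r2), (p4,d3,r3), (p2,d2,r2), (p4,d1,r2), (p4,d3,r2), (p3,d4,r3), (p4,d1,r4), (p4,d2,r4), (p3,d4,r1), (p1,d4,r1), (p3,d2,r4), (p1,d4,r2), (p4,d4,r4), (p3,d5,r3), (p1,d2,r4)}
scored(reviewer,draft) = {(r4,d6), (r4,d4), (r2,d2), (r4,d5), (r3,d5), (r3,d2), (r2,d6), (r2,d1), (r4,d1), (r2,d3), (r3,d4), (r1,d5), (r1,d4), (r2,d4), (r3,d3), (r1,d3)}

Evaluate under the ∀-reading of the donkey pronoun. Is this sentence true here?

False

"her" takes "a reviewer" as antecedent and "it" takes "a draft"; both are donkey pronouns co-varying with the restrictor.
Strong reading: for every (p,d,r) with sent(p,d,r), scored(r,d).
Restrictor triples: (p1,d1,r2)→scored(r2,d1) ✓  (p1,d2,r4)→scored(r4,d2) ✗  (p1,d4,r1)→scored(r1,d4) ✓  (p1,d4,r2)→scored(r2,d4) ✓  (p1,d5,r4)→scored(r4,d5) ✓  (p2,d2,r2)→scored(r2,d2) ✓  (p3,d2,r4)→scored(r4,d2) ✗  (p3,d4,r1)→scored(r1,d4) ✓  (p3,d4,r3)→scored(r3,d4) ✓  (p3,d5,r3)→scored(r3,d5) ✓  (p4,d1,r2)→scored(r2,d1) ✓  (p4,d1,r4)→scored(r4,d1) ✓  (p4,d2,r4)→scored(r4,d2) ✗  (p4,d3,r2)→scored(r2,d3) ✓  (p4,d3,r3)→scored(r3,d3) ✓  (p4,d4,r4)→scored(r4,d4) ✓
Counterexample: (p1,d2,r4) — scored(r4,d2) does not hold.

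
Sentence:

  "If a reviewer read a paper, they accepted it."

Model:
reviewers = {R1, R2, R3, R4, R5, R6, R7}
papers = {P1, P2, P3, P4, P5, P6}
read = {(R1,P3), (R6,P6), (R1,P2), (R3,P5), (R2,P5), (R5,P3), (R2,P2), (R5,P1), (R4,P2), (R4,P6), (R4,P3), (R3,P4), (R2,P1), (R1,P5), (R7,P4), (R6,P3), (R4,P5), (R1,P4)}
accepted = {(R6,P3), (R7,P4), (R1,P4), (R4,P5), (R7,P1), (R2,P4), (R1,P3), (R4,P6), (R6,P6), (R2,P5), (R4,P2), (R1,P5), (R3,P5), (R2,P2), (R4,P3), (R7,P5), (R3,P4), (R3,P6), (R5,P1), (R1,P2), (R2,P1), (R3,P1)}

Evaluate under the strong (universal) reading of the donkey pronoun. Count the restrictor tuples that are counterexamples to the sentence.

"it" takes "a paper" as antecedent — a donkey pronoun bound across the clause boundary.
Strong reading: for every (r,p) with read(r,p), accepted(r,p).
Restrictor pairs: (R1,P2) ✓  (R1,P3) ✓  (R1,P4) ✓  (R1,P5) ✓  (R2,P1) ✓  (R2,P2) ✓  (R2,P5) ✓  (R3,P4) ✓  (R3,P5) ✓  (R4,P2) ✓  (R4,P3) ✓  (R4,P5) ✓  (R4,P6) ✓  (R5,P1) ✓  (R5,P3) ✗  (R6,P3) ✓  (R6,P6) ✓  (R7,P4) ✓
Counterexamples (restrictor pairs failing the scope): 1.

1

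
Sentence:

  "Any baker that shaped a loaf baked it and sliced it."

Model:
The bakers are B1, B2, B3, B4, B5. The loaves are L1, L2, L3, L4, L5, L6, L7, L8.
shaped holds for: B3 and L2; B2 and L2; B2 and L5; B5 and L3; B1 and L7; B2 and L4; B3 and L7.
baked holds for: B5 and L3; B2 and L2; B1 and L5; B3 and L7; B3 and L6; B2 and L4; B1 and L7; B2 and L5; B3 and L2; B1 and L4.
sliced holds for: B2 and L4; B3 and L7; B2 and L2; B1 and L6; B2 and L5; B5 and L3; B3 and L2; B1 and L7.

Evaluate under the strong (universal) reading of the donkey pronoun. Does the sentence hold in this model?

"it" takes "a loaf" as antecedent — a donkey pronoun bound across the clause boundary.
Strong reading: for every (b,l) with shaped(b,l), baked(b,l) ∧ sliced(b,l).
Restrictor pairs: (B1,L7) ✓  (B2,L2) ✓  (B2,L4) ✓  (B2,L5) ✓  (B3,L2) ✓  (B3,L7) ✓  (B5,L3) ✓
Every restrictor pair satisfies the scope.

True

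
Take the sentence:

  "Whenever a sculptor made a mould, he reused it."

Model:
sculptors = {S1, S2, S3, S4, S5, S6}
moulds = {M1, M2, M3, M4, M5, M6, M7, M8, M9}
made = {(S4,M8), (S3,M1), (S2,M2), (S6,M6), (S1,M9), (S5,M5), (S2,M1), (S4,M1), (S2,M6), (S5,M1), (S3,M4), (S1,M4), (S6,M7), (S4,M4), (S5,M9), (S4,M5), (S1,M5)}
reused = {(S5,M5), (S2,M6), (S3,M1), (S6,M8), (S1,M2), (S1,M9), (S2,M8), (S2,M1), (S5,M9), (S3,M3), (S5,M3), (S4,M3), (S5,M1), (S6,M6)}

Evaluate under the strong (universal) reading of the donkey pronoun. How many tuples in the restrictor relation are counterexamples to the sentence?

"it" takes "a mould" as antecedent — a donkey pronoun bound across the clause boundary.
Strong reading: for every (s,m) with made(s,m), reused(s,m).
Restrictor pairs: (S1,M4) ✗  (S1,M5) ✗  (S1,M9) ✓  (S2,M1) ✓  (S2,M2) ✗  (S2,M6) ✓  (S3,M1) ✓  (S3,M4) ✗  (S4,M1) ✗  (S4,M4) ✗  (S4,M5) ✗  (S4,M8) ✗  (S5,M1) ✓  (S5,M5) ✓  (S5,M9) ✓  (S6,M6) ✓  (S6,M7) ✗
Counterexamples (restrictor pairs failing the scope): 9.

9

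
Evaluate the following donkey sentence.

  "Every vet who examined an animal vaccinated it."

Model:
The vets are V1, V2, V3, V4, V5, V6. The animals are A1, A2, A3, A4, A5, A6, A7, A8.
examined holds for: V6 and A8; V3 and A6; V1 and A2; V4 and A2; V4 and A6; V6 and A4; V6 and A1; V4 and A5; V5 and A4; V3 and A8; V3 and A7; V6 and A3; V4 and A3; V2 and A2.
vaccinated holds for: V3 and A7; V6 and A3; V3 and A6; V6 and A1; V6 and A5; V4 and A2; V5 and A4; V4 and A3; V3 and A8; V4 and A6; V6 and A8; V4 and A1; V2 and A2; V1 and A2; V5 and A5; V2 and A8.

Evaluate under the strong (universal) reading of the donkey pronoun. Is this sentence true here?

False

"it" takes "an animal" as antecedent — a donkey pronoun bound across the clause boundary.
Strong reading: for every (v,a) with examined(v,a), vaccinated(v,a).
Restrictor pairs: (V1,A2) ✓  (V2,A2) ✓  (V3,A6) ✓  (V3,A7) ✓  (V3,A8) ✓  (V4,A2) ✓  (V4,A3) ✓  (V4,A5) ✗  (V4,A6) ✓  (V5,A4) ✓  (V6,A1) ✓  (V6,A3) ✓  (V6,A4) ✗  (V6,A8) ✓
Counterexample: (V4,A5) is in examined but fails the scope.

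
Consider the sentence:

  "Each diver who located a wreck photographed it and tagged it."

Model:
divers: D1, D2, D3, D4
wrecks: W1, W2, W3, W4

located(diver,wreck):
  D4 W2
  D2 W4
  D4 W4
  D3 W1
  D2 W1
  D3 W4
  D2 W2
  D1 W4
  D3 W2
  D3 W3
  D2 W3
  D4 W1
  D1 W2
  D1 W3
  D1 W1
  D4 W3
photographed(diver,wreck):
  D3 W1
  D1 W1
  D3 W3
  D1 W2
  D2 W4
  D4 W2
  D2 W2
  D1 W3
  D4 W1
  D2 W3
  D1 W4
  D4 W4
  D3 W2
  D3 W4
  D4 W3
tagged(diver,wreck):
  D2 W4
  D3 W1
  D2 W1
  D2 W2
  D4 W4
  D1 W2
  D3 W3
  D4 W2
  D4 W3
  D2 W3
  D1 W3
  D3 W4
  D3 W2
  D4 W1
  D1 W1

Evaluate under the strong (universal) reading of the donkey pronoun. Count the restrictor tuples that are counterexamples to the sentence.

"it" takes "a wreck" as antecedent — a donkey pronoun bound across the clause boundary.
Strong reading: for every (d,w) with located(d,w), photographed(d,w) ∧ tagged(d,w).
Restrictor pairs: (D1,W1) ✓  (D1,W2) ✓  (D1,W3) ✓  (D1,W4) ✗  (D2,W1) ✗  (D2,W2) ✓  (D2,W3) ✓  (D2,W4) ✓  (D3,W1) ✓  (D3,W2) ✓  (D3,W3) ✓  (D3,W4) ✓  (D4,W1) ✓  (D4,W2) ✓  (D4,W3) ✓  (D4,W4) ✓
Counterexamples (restrictor pairs failing the scope): 2.

2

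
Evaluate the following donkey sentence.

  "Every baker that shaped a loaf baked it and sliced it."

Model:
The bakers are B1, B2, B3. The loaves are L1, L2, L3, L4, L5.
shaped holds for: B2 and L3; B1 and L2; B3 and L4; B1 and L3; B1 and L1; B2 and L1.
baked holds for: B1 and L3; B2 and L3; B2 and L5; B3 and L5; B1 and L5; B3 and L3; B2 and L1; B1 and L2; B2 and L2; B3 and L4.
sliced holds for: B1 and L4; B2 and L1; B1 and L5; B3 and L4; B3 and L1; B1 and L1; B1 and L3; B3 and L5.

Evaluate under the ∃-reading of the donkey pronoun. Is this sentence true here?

True

"it" takes "a loaf" as antecedent — a donkey pronoun bound across the clause boundary.
Weak reading: every baker b with some shaped-loaf has at least one shaped-loaf l such that baked(b,l) ∧ sliced(b,l).
Per baker: B1:✓  B2:✓  B3:✓
Every baker in the restrictor has a witness.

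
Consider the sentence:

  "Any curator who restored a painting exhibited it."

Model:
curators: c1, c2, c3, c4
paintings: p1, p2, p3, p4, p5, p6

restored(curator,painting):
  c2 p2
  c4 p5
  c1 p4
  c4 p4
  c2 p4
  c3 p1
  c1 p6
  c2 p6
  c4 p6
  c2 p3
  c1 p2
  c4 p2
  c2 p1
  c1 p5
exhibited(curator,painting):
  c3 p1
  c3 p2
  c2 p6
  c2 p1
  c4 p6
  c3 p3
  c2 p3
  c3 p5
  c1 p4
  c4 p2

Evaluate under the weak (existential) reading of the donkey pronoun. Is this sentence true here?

True

"it" takes "a painting" as antecedent — a donkey pronoun bound across the clause boundary.
Weak reading: every curator c with some restored-painting has at least one restored-painting p such that exhibited(c,p).
Per curator: c1:✓  c2:✓  c3:✓  c4:✓
Every curator in the restrictor has a witness.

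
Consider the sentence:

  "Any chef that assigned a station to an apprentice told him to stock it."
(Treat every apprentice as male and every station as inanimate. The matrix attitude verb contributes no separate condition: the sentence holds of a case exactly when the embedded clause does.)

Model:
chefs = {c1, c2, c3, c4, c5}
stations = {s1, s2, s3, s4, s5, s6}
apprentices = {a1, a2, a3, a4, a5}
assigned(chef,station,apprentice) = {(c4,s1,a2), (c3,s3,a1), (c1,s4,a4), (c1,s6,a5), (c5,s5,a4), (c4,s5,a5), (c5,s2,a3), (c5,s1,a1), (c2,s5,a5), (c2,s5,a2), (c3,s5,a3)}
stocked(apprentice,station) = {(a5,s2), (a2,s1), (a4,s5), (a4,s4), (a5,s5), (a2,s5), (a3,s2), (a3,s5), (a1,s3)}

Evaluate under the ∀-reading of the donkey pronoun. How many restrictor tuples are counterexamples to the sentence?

"him" takes "an apprentice" as antecedent and "it" takes "a station"; both are donkey pronouns co-varying with the restrictor.
Strong reading: for every (c,s,a) with assigned(c,s,a), stocked(a,s).
Restrictor triples: (c1,s4,a4)→stocked(a4,s4) ✓  (c1,s6,a5)→stocked(a5,s6) ✗  (c2,s5,a2)→stocked(a2,s5) ✓  (c2,s5,a5)→stocked(a5,s5) ✓  (c3,s3,a1)→stocked(a1,s3) ✓  (c3,s5,a3)→stocked(a3,s5) ✓  (c4,s1,a2)→stocked(a2,s1) ✓  (c4,s5,a5)→stocked(a5,s5) ✓  (c5,s1,a1)→stocked(a1,s1) ✗  (c5,s2,a3)→stocked(a3,s2) ✓  (c5,s5,a4)→stocked(a4,s5) ✓
Counterexamples (restrictor triples failing the scope): 2.

2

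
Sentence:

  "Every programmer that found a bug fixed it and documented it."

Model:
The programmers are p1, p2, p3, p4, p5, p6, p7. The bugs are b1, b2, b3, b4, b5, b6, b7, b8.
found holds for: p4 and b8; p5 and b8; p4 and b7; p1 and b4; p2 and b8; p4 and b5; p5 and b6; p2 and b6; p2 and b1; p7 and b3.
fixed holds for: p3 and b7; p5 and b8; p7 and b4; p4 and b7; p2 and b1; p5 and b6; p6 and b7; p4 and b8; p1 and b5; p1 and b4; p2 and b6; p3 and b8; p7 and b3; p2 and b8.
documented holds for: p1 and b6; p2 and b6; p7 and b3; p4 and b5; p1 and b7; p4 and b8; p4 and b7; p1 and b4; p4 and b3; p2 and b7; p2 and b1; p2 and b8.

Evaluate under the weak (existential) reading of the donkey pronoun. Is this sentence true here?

"it" takes "a bug" as antecedent — a donkey pronoun bound across the clause boundary.
Weak reading: every programmer p with some found-bug has at least one found-bug b such that fixed(p,b) ∧ documented(p,b).
Per programmer: p1:✓  p2:✓  p4:✓  p5:✗  p7:✓
p5 has no witness among its found-bugs.

False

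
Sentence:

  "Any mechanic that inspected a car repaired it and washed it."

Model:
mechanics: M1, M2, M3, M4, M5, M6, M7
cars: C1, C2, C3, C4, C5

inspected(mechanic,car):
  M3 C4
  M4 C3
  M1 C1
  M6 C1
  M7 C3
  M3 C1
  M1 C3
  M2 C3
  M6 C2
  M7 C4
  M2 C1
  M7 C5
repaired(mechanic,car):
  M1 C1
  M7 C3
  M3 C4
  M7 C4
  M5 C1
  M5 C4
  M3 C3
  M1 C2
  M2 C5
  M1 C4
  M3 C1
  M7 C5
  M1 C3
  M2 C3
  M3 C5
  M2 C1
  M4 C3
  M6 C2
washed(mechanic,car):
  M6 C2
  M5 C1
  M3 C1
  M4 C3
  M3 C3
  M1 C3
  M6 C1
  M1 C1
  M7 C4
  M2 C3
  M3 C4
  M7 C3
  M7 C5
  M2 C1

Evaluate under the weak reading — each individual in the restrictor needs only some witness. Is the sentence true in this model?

True

"it" takes "a car" as antecedent — a donkey pronoun bound across the clause boundary.
Weak reading: every mechanic m with some inspected-car has at least one inspected-car c such that repaired(m,c) ∧ washed(m,c).
Per mechanic: M1:✓  M2:✓  M3:✓  M4:✓  M6:✓  M7:✓
Every mechanic in the restrictor has a witness.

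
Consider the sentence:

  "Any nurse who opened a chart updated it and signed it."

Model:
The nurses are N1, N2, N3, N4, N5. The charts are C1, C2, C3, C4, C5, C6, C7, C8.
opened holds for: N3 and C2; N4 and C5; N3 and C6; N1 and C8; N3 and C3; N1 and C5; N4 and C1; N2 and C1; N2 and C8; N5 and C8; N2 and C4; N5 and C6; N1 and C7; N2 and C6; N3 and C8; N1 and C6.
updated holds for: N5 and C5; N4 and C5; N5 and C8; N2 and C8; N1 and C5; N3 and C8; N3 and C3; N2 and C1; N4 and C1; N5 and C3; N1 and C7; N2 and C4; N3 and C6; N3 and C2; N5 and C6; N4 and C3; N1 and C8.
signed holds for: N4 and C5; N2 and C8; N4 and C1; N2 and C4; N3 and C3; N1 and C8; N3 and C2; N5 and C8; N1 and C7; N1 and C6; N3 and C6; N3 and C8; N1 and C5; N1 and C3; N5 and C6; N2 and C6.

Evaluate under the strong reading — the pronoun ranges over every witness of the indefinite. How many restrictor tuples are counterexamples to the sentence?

"it" takes "a chart" as antecedent — a donkey pronoun bound across the clause boundary.
Strong reading: for every (n,c) with opened(n,c), updated(n,c) ∧ signed(n,c).
Restrictor pairs: (N1,C5) ✓  (N1,C6) ✗  (N1,C7) ✓  (N1,C8) ✓  (N2,C1) ✗  (N2,C4) ✓  (N2,C6) ✗  (N2,C8) ✓  (N3,C2) ✓  (N3,C3) ✓  (N3,C6) ✓  (N3,C8) ✓  (N4,C1) ✓  (N4,C5) ✓  (N5,C6) ✓  (N5,C8) ✓
Counterexamples (restrictor pairs failing the scope): 3.

3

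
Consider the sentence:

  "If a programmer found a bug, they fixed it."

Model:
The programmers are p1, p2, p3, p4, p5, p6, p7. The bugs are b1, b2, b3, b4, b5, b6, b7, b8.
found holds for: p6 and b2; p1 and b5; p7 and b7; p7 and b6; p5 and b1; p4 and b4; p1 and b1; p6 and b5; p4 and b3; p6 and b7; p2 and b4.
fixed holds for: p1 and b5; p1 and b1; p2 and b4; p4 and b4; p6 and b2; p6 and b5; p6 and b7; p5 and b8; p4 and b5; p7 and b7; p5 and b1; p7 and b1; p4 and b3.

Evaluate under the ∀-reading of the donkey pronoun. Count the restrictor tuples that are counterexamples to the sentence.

"it" takes "a bug" as antecedent — a donkey pronoun bound across the clause boundary.
Strong reading: for every (p,b) with found(p,b), fixed(p,b).
Restrictor pairs: (p1,b1) ✓  (p1,b5) ✓  (p2,b4) ✓  (p4,b3) ✓  (p4,b4) ✓  (p5,b1) ✓  (p6,b2) ✓  (p6,b5) ✓  (p6,b7) ✓  (p7,b6) ✗  (p7,b7) ✓
Counterexamples (restrictor pairs failing the scope): 1.

1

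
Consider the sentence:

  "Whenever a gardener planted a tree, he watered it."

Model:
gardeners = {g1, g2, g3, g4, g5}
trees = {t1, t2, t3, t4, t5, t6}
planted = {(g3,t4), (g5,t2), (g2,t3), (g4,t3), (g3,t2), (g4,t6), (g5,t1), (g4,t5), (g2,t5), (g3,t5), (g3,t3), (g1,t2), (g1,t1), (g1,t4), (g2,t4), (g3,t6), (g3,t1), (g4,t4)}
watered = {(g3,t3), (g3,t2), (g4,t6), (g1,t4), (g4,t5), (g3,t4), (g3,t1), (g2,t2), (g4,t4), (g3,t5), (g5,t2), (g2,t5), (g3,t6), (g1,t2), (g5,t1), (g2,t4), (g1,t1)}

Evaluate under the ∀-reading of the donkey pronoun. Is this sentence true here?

"it" takes "a tree" as antecedent — a donkey pronoun bound across the clause boundary.
Strong reading: for every (g,t) with planted(g,t), watered(g,t).
Restrictor pairs: (g1,t1) ✓  (g1,t2) ✓  (g1,t4) ✓  (g2,t3) ✗  (g2,t4) ✓  (g2,t5) ✓  (g3,t1) ✓  (g3,t2) ✓  (g3,t3) ✓  (g3,t4) ✓  (g3,t5) ✓  (g3,t6) ✓  (g4,t3) ✗  (g4,t4) ✓  (g4,t5) ✓  (g4,t6) ✓  (g5,t1) ✓  (g5,t2) ✓
Counterexample: (g2,t3) is in planted but fails the scope.

False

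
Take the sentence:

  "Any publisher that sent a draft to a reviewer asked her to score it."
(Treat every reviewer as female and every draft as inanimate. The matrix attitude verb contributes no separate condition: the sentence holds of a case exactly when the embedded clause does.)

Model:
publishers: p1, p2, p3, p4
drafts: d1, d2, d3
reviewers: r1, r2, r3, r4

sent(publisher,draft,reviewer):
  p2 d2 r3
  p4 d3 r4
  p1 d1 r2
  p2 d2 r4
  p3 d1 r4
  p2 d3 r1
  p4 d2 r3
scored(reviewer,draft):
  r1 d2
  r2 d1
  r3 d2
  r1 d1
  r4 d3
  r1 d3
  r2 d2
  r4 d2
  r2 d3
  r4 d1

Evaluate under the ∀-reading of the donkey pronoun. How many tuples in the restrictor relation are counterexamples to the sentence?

"her" takes "a reviewer" as antecedent and "it" takes "a draft"; both are donkey pronouns co-varying with the restrictor.
Strong reading: for every (p,d,r) with sent(p,d,r), scored(r,d).
Restrictor triples: (p1,d1,r2)→scored(r2,d1) ✓  (p2,d2,r3)→scored(r3,d2) ✓  (p2,d2,r4)→scored(r4,d2) ✓  (p2,d3,r1)→scored(r1,d3) ✓  (p3,d1,r4)→scored(r4,d1) ✓  (p4,d2,r3)→scored(r3,d2) ✓  (p4,d3,r4)→scored(r4,d3) ✓
Counterexamples (restrictor triples failing the scope): 0.

0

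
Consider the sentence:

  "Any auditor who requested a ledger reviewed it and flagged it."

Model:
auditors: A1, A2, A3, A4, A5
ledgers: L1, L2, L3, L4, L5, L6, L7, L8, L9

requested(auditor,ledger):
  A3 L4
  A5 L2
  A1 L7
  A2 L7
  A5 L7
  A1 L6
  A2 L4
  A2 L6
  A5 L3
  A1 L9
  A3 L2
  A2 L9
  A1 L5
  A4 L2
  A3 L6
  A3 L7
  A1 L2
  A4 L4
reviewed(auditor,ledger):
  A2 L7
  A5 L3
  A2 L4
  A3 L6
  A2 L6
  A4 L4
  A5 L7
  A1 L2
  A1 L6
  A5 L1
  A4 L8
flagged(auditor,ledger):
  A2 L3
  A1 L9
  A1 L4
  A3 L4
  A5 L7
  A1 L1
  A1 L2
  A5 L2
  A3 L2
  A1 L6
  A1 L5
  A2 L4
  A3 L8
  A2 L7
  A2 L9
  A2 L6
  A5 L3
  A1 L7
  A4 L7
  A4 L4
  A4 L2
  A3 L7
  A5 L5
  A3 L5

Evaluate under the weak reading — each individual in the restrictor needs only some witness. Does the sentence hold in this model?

False

"it" takes "a ledger" as antecedent — a donkey pronoun bound across the clause boundary.
Weak reading: every auditor a with some requested-ledger has at least one requested-ledger l such that reviewed(a,l) ∧ flagged(a,l).
Per auditor: A1:✓  A2:✓  A3:✗  A4:✓  A5:✓
A3 has no witness among its requested-ledgers.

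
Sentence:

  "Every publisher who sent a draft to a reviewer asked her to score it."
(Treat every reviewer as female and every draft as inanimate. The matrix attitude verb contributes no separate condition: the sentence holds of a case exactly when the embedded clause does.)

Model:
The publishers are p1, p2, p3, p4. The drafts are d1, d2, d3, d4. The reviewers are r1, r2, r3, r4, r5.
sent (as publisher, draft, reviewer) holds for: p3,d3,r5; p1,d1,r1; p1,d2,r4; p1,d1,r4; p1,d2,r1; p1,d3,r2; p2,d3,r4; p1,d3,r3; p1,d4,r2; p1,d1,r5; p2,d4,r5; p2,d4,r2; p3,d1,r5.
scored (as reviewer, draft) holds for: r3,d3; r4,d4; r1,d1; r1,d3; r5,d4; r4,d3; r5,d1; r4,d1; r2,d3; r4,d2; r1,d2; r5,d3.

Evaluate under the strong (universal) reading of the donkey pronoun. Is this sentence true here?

False

"her" takes "a reviewer" as antecedent and "it" takes "a draft"; both are donkey pronouns co-varying with the restrictor.
Strong reading: for every (p,d,r) with sent(p,d,r), scored(r,d).
Restrictor triples: (p1,d1,r1)→scored(r1,d1) ✓  (p1,d1,r4)→scored(r4,d1) ✓  (p1,d1,r5)→scored(r5,d1) ✓  (p1,d2,r1)→scored(r1,d2) ✓  (p1,d2,r4)→scored(r4,d2) ✓  (p1,d3,r2)→scored(r2,d3) ✓  (p1,d3,r3)→scored(r3,d3) ✓  (p1,d4,r2)→scored(r2,d4) ✗  (p2,d3,r4)→scored(r4,d3) ✓  (p2,d4,r2)→scored(r2,d4) ✗  (p2,d4,r5)→scored(r5,d4) ✓  (p3,d1,r5)→scored(r5,d1) ✓  (p3,d3,r5)→scored(r5,d3) ✓
Counterexample: (p1,d4,r2) — scored(r2,d4) does not hold.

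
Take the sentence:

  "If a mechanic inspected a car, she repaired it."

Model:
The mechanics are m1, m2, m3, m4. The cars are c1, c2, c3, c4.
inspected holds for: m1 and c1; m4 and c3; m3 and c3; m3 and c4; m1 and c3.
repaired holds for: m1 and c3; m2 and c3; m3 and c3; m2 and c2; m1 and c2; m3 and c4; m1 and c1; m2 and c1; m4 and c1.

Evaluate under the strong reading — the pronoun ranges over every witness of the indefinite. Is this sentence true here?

False

"it" takes "a car" as antecedent — a donkey pronoun bound across the clause boundary.
Strong reading: for every (m,c) with inspected(m,c), repaired(m,c).
Restrictor pairs: (m1,c1) ✓  (m1,c3) ✓  (m3,c3) ✓  (m3,c4) ✓  (m4,c3) ✗
Counterexample: (m4,c3) is in inspected but fails the scope.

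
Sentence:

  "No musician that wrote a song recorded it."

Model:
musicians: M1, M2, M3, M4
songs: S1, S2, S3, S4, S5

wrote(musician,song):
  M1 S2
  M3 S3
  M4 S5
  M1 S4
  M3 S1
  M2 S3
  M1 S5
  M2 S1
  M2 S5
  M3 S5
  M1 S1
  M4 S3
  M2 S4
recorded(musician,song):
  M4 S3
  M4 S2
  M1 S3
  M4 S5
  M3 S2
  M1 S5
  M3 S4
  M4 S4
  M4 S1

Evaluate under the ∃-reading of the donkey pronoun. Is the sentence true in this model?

False

"it" takes "a song" as antecedent — a donkey pronoun bound across the clause boundary.
Truth condition: for no (m,s) with wrote(m,s) does recorded(m,s) hold.
Restrictor pairs — does the scope hold? (M1,S1):fails  (M1,S2):fails  (M1,S4):fails  (M1,S5):holds  (M2,S1):fails  (M2,S3):fails  (M2,S4):fails  (M2,S5):fails  (M3,S1):fails  (M3,S3):fails  (M3,S5):fails  (M4,S3):holds  (M4,S5):holds
Scope holds for 3 pair(s), so the sentence is false.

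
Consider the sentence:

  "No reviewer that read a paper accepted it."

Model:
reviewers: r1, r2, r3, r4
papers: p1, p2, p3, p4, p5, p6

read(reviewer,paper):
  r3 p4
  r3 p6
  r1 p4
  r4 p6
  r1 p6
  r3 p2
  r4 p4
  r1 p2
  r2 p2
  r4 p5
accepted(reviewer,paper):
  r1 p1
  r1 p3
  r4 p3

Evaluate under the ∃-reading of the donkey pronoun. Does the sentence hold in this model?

True

"it" takes "a paper" as antecedent — a donkey pronoun bound across the clause boundary.
Truth condition: for no (r,p) with read(r,p) does accepted(r,p) hold.
Restrictor pairs — does the scope hold? (r1,p2):fails  (r1,p4):fails  (r1,p6):fails  (r2,p2):fails  (r3,p2):fails  (r3,p4):fails  (r3,p6):fails  (r4,p4):fails  (r4,p5):fails  (r4,p6):fails
Scope holds for no restrictor pair, so the sentence is true.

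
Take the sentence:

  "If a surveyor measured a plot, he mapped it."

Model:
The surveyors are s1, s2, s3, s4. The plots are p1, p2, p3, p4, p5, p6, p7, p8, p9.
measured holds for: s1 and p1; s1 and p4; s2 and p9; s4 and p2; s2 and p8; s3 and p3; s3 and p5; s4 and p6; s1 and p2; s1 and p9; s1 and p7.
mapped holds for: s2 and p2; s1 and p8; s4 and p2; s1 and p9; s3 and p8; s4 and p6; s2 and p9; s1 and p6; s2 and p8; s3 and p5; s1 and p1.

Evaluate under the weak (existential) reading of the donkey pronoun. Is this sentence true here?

"it" takes "a plot" as antecedent — a donkey pronoun bound across the clause boundary.
Weak reading: every surveyor s with some measured-plot has at least one measured-plot p such that mapped(s,p).
Per surveyor: s1:✓  s2:✓  s3:✓  s4:✓
Every surveyor in the restrictor has a witness.

True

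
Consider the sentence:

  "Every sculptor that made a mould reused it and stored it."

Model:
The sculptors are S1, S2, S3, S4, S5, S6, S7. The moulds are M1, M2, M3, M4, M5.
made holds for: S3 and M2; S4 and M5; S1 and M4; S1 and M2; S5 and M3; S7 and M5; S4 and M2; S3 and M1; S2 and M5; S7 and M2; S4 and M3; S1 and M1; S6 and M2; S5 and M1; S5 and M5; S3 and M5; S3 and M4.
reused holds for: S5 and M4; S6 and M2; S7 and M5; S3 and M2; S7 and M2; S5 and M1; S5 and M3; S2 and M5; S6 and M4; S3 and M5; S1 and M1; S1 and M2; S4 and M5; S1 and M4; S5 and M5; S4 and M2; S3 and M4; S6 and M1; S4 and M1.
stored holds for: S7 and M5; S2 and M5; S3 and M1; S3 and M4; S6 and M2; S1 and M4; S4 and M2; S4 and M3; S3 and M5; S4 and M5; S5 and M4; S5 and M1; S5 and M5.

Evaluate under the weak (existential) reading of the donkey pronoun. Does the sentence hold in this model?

"it" takes "a mould" as antecedent — a donkey pronoun bound across the clause boundary.
Weak reading: every sculptor s with some made-mould has at least one made-mould m such that reused(s,m) ∧ stored(s,m).
Per sculptor: S1:✓  S2:✓  S3:✓  S4:✓  S5:✓  S6:✓  S7:✓
Every sculptor in the restrictor has a witness.

True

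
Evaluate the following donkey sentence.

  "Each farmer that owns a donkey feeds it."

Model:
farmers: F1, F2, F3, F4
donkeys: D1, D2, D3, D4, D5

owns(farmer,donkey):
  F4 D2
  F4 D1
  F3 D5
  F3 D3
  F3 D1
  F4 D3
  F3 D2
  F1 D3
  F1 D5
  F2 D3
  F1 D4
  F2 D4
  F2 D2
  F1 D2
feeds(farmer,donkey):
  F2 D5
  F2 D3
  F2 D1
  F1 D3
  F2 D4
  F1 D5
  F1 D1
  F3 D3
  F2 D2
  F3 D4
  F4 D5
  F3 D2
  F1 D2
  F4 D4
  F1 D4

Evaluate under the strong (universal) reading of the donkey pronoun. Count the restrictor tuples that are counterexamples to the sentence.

"it" takes "a donkey" as antecedent — a donkey pronoun bound across the clause boundary.
Strong reading: for every (f,d) with owns(f,d), feeds(f,d).
Restrictor pairs: (F1,D2) ✓  (F1,D3) ✓  (F1,D4) ✓  (F1,D5) ✓  (F2,D2) ✓  (F2,D3) ✓  (F2,D4) ✓  (F3,D1) ✗  (F3,D2) ✓  (F3,D3) ✓  (F3,D5) ✗  (F4,D1) ✗  (F4,D2) ✗  (F4,D3) ✗
Counterexamples (restrictor pairs failing the scope): 5.

5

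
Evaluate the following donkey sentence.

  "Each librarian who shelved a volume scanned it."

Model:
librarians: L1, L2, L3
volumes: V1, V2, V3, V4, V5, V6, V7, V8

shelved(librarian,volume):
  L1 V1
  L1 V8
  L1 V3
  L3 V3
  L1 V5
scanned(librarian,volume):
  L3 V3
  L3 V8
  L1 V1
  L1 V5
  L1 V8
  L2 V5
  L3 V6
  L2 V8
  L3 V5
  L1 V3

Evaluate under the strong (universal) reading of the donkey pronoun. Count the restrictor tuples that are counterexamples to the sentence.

0

"it" takes "a volume" as antecedent — a donkey pronoun bound across the clause boundary.
Strong reading: for every (l,v) with shelved(l,v), scanned(l,v).
Restrictor pairs: (L1,V1) ✓  (L1,V3) ✓  (L1,V5) ✓  (L1,V8) ✓  (L3,V3) ✓
Counterexamples (restrictor pairs failing the scope): 0.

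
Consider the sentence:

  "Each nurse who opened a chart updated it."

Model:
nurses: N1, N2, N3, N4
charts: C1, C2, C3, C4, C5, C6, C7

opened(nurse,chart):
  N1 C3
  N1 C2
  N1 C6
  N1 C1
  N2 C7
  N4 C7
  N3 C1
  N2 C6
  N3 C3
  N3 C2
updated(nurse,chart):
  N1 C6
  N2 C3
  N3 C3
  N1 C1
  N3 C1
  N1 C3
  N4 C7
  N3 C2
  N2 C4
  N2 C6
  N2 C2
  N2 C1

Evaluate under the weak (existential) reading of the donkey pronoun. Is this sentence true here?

True

"it" takes "a chart" as antecedent — a donkey pronoun bound across the clause boundary.
Weak reading: every nurse n with some opened-chart has at least one opened-chart c such that updated(n,c).
Per nurse: N1:✓  N2:✓  N3:✓  N4:✓
Every nurse in the restrictor has a witness.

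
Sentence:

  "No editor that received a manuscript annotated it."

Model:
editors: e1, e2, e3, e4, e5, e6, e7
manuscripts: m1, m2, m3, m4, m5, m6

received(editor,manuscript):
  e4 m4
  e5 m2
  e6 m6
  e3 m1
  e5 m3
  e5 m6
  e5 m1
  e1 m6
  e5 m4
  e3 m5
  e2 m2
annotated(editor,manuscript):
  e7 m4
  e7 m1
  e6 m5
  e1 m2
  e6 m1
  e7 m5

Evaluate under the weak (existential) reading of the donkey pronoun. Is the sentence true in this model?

"it" takes "a manuscript" as antecedent — a donkey pronoun bound across the clause boundary.
Truth condition: for no (e,m) with received(e,m) does annotated(e,m) hold.
Restrictor pairs — does the scope hold? (e1,m6):fails  (e2,m2):fails  (e3,m1):fails  (e3,m5):fails  (e4,m4):fails  (e5,m1):fails  (e5,m2):fails  (e5,m3):fails  (e5,m4):fails  (e5,m6):fails  (e6,m6):fails
Scope holds for no restrictor pair, so the sentence is true.

True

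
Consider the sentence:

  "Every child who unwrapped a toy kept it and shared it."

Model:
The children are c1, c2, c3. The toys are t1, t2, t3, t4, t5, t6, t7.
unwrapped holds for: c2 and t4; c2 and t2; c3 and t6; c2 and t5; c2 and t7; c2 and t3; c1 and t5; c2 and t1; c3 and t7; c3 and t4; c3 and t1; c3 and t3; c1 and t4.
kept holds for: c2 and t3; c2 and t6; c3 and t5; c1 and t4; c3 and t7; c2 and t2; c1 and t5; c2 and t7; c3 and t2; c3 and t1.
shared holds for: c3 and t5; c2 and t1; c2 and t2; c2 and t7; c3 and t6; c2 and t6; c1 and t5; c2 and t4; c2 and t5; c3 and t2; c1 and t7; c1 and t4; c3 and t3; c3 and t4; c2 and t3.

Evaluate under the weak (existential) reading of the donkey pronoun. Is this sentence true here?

"it" takes "a toy" as antecedent — a donkey pronoun bound across the clause boundary.
Weak reading: every child c with some unwrapped-toy has at least one unwrapped-toy t such that kept(c,t) ∧ shared(c,t).
Per child: c1:✓  c2:✓  c3:✗
c3 has no witness among its unwrapped-toys.

False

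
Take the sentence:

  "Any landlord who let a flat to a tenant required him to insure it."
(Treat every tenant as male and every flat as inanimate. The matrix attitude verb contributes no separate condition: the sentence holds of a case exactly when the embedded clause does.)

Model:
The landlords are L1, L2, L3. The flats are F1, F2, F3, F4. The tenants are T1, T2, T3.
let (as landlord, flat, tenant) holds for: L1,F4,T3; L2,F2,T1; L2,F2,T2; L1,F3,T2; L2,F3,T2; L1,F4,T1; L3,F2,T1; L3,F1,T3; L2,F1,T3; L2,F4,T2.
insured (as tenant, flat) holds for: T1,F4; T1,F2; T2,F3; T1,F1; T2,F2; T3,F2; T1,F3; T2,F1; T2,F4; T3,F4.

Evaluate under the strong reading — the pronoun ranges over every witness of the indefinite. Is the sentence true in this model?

"him" takes "a tenant" as antecedent and "it" takes "a flat"; both are donkey pronouns co-varying with the restrictor.
Strong reading: for every (l,f,t) with let(l,f,t), insured(t,f).
Restrictor triples: (L1,F3,T2)→insured(T2,F3) ✓  (L1,F4,T1)→insured(T1,F4) ✓  (L1,F4,T3)→insured(T3,F4) ✓  (L2,F1,T3)→insured(T3,F1) ✗  (L2,F2,T1)→insured(T1,F2) ✓  (L2,F2,T2)→insured(T2,F2) ✓  (L2,F3,T2)→insured(T2,F3) ✓  (L2,F4,T2)→insured(T2,F4) ✓  (L3,F1,T3)→insured(T3,F1) ✗  (L3,F2,T1)→insured(T1,F2) ✓
Counterexample: (L2,F1,T3) — insured(T3,F1) does not hold.

False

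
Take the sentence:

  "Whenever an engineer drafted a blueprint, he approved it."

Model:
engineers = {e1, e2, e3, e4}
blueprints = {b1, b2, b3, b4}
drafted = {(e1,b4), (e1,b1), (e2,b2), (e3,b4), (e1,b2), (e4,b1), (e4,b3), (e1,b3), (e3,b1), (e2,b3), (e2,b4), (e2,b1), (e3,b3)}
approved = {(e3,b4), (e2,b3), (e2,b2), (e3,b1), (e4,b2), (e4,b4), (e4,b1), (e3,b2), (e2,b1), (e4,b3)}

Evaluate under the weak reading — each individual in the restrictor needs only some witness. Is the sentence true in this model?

"it" takes "a blueprint" as antecedent — a donkey pronoun bound across the clause boundary.
Weak reading: every engineer e with some drafted-blueprint has at least one drafted-blueprint b such that approved(e,b).
Per engineer: e1:✗  e2:✓  e3:✓  e4:✓
e1 has no witness among its drafted-blueprints.

False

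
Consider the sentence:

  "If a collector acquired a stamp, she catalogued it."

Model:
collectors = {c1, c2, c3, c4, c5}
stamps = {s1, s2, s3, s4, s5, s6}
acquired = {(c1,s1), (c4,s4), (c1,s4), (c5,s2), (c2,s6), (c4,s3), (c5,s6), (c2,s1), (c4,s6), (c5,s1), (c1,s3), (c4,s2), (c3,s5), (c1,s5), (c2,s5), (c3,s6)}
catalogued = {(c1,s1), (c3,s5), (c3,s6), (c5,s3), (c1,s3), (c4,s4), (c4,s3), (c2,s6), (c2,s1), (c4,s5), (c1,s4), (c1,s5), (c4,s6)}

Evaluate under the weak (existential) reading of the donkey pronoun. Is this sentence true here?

False

"it" takes "a stamp" as antecedent — a donkey pronoun bound across the clause boundary.
Weak reading: every collector c with some acquired-stamp has at least one acquired-stamp s such that catalogued(c,s).
Per collector: c1:✓  c2:✓  c3:✓  c4:✓  c5:✗
c5 has no witness among its acquired-stamps.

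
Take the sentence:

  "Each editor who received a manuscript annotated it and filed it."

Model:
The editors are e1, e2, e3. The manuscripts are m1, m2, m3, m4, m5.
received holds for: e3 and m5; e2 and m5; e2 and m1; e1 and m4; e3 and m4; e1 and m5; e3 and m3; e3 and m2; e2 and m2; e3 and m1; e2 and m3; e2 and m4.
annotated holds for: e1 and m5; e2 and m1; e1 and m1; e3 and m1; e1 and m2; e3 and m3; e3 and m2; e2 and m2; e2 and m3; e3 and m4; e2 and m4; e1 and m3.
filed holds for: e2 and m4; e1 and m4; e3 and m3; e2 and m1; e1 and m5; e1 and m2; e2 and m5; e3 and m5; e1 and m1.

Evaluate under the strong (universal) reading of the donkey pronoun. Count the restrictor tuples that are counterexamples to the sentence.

"it" takes "a manuscript" as antecedent — a donkey pronoun bound across the clause boundary.
Strong reading: for every (e,m) with received(e,m), annotated(e,m) ∧ filed(e,m).
Restrictor pairs: (e1,m4) ✗  (e1,m5) ✓  (e2,m1) ✓  (e2,m2) ✗  (e2,m3) ✗  (e2,m4) ✓  (e2,m5) ✗  (e3,m1) ✗  (e3,m2) ✗  (e3,m3) ✓  (e3,m4) ✗  (e3,m5) ✗
Counterexamples (restrictor pairs failing the scope): 8.

8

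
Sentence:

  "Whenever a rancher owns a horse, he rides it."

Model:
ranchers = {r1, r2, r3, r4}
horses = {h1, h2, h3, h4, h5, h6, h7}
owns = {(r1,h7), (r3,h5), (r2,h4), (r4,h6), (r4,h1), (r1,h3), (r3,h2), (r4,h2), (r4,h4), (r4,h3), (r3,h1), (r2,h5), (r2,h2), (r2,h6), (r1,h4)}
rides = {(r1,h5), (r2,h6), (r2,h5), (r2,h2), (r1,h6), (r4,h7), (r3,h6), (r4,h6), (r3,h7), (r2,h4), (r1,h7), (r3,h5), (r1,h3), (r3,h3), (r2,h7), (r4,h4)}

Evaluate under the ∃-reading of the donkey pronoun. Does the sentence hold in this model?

"it" takes "a horse" as antecedent — a donkey pronoun bound across the clause boundary.
Weak reading: every rancher r with some owns-horse has at least one owns-horse h such that rides(r,h).
Per rancher: r1:✓  r2:✓  r3:✓  r4:✓
Every rancher in the restrictor has a witness.

True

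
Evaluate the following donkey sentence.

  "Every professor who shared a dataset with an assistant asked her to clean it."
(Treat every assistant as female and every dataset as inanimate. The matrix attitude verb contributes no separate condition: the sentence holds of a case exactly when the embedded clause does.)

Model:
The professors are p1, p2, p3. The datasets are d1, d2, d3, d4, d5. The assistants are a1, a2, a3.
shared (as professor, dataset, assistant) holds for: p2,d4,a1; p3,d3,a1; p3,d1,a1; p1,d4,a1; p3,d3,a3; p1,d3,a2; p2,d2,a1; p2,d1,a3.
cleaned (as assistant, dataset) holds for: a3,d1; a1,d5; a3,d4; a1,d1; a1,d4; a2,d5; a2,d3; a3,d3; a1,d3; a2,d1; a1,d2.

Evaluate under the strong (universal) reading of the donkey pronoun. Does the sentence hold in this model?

True

"her" takes "an assistant" as antecedent and "it" takes "a dataset"; both are donkey pronouns co-varying with the restrictor.
Strong reading: for every (p,d,a) with shared(p,d,a), cleaned(a,d).
Restrictor triples: (p1,d3,a2)→cleaned(a2,d3) ✓  (p1,d4,a1)→cleaned(a1,d4) ✓  (p2,d1,a3)→cleaned(a3,d1) ✓  (p2,d2,a1)→cleaned(a1,d2) ✓  (p2,d4,a1)→cleaned(a1,d4) ✓  (p3,d1,a1)→cleaned(a1,d1) ✓  (p3,d3,a1)→cleaned(a1,d3) ✓  (p3,d3,a3)→cleaned(a3,d3) ✓
Every restrictor triple satisfies the scope.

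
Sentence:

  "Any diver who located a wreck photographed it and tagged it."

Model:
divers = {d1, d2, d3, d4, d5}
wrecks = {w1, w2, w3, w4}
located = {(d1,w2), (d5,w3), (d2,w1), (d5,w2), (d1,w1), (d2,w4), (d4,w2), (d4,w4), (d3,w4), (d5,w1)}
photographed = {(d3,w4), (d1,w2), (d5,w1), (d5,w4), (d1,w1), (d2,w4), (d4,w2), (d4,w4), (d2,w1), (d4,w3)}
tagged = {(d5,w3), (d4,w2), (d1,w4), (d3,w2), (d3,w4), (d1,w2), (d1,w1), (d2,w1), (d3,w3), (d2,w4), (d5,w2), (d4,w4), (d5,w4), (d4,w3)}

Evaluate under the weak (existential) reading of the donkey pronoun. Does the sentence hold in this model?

False

"it" takes "a wreck" as antecedent — a donkey pronoun bound across the clause boundary.
Weak reading: every diver d with some located-wreck has at least one located-wreck w such that photographed(d,w) ∧ tagged(d,w).
Per diver: d1:✓  d2:✓  d3:✓  d4:✓  d5:✗
d5 has no witness among its located-wrecks.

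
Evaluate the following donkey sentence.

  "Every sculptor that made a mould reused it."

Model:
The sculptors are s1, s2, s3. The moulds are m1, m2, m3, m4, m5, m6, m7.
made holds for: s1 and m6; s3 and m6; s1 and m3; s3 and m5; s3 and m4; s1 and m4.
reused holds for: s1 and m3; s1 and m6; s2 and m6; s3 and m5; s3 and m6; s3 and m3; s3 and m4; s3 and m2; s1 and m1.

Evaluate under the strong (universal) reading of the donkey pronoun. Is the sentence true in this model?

False

"it" takes "a mould" as antecedent — a donkey pronoun bound across the clause boundary.
Strong reading: for every (s,m) with made(s,m), reused(s,m).
Restrictor pairs: (s1,m3) ✓  (s1,m4) ✗  (s1,m6) ✓  (s3,m4) ✓  (s3,m5) ✓  (s3,m6) ✓
Counterexample: (s1,m4) is in made but fails the scope.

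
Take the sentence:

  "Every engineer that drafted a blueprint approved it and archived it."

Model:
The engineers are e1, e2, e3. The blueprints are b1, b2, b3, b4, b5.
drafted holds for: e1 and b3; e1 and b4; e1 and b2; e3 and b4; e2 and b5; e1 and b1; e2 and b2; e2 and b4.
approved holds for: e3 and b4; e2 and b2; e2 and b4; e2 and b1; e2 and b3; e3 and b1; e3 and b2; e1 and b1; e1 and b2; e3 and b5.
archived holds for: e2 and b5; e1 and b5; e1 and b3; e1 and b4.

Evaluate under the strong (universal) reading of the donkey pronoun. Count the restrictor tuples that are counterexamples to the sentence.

8

"it" takes "a blueprint" as antecedent — a donkey pronoun bound across the clause boundary.
Strong reading: for every (e,b) with drafted(e,b), approved(e,b) ∧ archived(e,b).
Restrictor pairs: (e1,b1) ✗  (e1,b2) ✗  (e1,b3) ✗  (e1,b4) ✗  (e2,b2) ✗  (e2,b4) ✗  (e2,b5) ✗  (e3,b4) ✗
Counterexamples (restrictor pairs failing the scope): 8.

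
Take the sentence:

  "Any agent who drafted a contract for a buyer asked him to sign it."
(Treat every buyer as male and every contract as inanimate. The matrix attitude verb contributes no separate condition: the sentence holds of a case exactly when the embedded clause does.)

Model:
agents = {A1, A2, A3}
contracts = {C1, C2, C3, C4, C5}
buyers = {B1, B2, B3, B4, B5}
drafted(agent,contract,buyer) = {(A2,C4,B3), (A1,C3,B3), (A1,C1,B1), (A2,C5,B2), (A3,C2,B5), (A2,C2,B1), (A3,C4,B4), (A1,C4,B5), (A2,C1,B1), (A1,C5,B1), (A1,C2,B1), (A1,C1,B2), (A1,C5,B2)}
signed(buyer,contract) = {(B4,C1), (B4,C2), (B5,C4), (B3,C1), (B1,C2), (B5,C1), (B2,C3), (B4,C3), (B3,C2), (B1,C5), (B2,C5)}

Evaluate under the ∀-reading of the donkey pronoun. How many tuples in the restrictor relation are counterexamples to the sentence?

"him" takes "a buyer" as antecedent and "it" takes "a contract"; both are donkey pronouns co-varying with the restrictor.
Strong reading: for every (a,c,b) with drafted(a,c,b), signed(b,c).
Restrictor triples: (A1,C1,B1)→signed(B1,C1) ✗  (A1,C1,B2)→signed(B2,C1) ✗  (A1,C2,B1)→signed(B1,C2) ✓  (A1,C3,B3)→signed(B3,C3) ✗  (A1,C4,B5)→signed(B5,C4) ✓  (A1,C5,B1)→signed(B1,C5) ✓  (A1,C5,B2)→signed(B2,C5) ✓  (A2,C1,B1)→signed(B1,C1) ✗  (A2,C2,B1)→signed(B1,C2) ✓  (A2,C4,B3)→signed(B3,C4) ✗  (A2,C5,B2)→signed(B2,C5) ✓  (A3,C2,B5)→signed(B5,C2) ✗  (A3,C4,B4)→signed(B4,C4) ✗
Counterexamples (restrictor triples failing the scope): 7.

7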